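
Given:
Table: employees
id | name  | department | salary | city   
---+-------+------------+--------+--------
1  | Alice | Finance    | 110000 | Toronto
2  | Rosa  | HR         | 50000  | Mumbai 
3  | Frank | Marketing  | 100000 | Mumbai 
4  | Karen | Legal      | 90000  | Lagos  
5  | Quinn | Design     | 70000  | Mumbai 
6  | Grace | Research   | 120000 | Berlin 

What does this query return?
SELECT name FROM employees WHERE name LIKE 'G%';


LIKE 'G%' matches names starting with 'G'
Matching: 1

1 rows:
Grace


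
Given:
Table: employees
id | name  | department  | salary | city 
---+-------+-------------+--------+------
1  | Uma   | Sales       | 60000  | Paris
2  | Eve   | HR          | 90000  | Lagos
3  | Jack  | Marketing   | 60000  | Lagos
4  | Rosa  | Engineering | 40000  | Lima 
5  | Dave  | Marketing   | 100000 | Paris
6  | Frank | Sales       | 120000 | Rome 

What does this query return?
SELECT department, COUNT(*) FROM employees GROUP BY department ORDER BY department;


Assigning each row to its department group:
  Uma -> Sales
  Eve -> HR
  Jack -> Marketing
  Rosa -> Engineering
  Dave -> Marketing
  Frank -> Sales


4 groups:
Engineering, 1
HR, 1
Marketing, 2
Sales, 2


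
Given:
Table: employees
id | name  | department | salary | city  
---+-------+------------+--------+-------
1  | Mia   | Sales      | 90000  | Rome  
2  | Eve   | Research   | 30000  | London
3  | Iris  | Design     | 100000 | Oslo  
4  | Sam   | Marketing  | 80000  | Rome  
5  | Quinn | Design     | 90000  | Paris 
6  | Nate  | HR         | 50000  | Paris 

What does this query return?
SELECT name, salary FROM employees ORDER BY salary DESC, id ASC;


Sorting by salary DESC, then id ASC for ties

6 rows:
Iris, 100000
Mia, 90000
Quinn, 90000
Sam, 80000
Nate, 50000
Eve, 30000


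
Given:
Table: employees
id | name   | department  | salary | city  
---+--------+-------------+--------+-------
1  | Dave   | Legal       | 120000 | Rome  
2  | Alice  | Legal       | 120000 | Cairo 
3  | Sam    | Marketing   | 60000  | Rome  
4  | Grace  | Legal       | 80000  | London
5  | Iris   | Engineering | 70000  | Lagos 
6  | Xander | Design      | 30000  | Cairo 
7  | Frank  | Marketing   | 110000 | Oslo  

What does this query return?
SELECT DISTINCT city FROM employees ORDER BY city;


All 'city' values (row order): Rome, Cairo, Rome, London, Lagos, Cairo, Oslo
Removing duplicates leaves 5 unique value(s).

5 values:
Cairo
Lagos
London
Oslo
Rome


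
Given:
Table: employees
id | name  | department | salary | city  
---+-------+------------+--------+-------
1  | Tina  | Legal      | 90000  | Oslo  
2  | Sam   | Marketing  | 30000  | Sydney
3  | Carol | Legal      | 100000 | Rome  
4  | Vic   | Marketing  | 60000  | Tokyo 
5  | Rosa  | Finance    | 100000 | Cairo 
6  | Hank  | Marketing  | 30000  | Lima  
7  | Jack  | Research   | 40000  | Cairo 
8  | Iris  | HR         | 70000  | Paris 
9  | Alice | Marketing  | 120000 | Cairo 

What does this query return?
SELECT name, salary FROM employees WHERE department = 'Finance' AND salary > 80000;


Filtering: department = 'Finance' AND salary > 80000
Matching: 1 rows

1 rows:
Rosa, 100000


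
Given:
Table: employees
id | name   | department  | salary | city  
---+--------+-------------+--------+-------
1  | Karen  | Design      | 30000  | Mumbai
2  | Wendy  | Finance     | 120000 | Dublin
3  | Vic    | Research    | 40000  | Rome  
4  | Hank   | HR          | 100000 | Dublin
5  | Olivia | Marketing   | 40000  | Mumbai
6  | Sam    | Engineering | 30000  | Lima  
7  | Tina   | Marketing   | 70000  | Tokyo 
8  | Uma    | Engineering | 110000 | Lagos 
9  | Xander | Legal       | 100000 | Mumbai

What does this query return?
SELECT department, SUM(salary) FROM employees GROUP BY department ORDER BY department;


Summing salary within each department:
  Design: 30000 = 30000
  Engineering: 30000 + 110000 = 140000
  Finance: 120000 = 120000
  HR: 100000 = 100000
  Legal: 100000 = 100000
  Marketing: 40000 + 70000 = 110000
  Research: 40000 = 40000


7 groups:
Design, 30000
Engineering, 140000
Finance, 120000
HR, 100000
Legal, 100000
Marketing, 110000
Research, 40000


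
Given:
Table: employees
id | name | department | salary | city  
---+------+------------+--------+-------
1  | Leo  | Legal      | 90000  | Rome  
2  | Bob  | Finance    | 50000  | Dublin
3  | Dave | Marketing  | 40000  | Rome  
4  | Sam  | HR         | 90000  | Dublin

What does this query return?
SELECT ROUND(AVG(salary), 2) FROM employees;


SUM(salary) = 270000
COUNT = 4
ROUND(AVG, 2) = ROUND(270000 / 4, 2) = 67500.0

67500.0


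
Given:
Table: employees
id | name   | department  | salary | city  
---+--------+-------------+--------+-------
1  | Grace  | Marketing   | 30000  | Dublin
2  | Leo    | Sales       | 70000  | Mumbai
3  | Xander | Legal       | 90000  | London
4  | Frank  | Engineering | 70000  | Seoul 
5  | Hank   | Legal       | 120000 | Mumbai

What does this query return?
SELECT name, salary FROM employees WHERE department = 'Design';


Filtering: department = 'Design'
Matching rows: 0

Empty result set (0 rows)


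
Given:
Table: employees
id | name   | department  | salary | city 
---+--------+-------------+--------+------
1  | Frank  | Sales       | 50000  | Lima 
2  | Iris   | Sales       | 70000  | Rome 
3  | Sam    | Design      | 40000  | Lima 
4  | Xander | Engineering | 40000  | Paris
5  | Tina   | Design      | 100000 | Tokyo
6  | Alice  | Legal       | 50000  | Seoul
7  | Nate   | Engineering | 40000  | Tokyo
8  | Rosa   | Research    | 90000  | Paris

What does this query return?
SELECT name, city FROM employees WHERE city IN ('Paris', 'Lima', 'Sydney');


Filtering: city IN ('Paris', 'Lima', 'Sydney')
Matching: 4 rows

4 rows:
Frank, Lima
Sam, Lima
Xander, Paris
Rosa, Paris


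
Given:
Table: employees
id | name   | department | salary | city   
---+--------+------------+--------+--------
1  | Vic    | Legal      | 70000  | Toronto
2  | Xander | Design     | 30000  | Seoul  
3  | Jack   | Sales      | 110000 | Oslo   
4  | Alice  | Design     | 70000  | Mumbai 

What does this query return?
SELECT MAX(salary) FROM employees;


Salaries: 70000, 30000, 110000, 70000
MAX = 110000

110000


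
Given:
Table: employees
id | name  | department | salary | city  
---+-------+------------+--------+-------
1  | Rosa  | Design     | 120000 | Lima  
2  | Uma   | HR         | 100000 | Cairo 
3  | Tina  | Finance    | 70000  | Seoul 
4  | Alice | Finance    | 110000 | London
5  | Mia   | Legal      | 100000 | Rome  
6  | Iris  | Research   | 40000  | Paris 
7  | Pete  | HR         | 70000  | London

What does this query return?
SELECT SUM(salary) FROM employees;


SUM(salary) = 120000 + 100000 + 70000 + 110000 + 100000 + 40000 + 70000 = 610000

610000


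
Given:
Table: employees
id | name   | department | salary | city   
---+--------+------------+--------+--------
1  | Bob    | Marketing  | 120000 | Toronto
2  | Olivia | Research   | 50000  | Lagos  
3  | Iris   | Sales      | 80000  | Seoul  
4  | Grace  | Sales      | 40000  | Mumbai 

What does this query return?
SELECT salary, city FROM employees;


Projecting columns: salary, city

4 rows:
120000, Toronto
50000, Lagos
80000, Seoul
40000, Mumbai


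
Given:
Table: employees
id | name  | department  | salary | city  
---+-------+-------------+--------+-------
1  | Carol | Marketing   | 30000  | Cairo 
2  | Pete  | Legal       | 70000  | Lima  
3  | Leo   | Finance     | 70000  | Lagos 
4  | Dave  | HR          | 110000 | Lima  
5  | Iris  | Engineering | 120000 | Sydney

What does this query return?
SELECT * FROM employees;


SELECT * returns all 5 rows with all columns

5 rows:
1, Carol, Marketing, 30000, Cairo
2, Pete, Legal, 70000, Lima
3, Leo, Finance, 70000, Lagos
4, Dave, HR, 110000, Lima
5, Iris, Engineering, 120000, Sydney


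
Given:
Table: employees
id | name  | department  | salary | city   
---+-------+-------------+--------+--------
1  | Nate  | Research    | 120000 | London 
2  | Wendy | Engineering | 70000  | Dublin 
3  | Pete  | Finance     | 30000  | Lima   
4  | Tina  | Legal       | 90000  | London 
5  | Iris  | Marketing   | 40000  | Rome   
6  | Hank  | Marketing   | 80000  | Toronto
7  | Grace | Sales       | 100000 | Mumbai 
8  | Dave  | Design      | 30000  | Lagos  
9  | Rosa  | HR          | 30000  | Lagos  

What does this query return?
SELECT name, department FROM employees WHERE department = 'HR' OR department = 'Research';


Filtering: department = 'HR' OR 'Research'
Matching: 2 rows

2 rows:
Nate, Research
Rosa, HR


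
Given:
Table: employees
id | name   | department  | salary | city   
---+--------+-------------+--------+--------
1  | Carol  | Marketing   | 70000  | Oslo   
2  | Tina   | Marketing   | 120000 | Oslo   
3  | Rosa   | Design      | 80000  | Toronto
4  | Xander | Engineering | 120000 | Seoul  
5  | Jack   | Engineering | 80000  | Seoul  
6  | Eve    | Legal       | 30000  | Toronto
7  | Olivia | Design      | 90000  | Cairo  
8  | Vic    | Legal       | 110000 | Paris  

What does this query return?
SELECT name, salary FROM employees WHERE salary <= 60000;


Filtering: salary <= 60000
Matching: 1 rows

1 rows:
Eve, 30000


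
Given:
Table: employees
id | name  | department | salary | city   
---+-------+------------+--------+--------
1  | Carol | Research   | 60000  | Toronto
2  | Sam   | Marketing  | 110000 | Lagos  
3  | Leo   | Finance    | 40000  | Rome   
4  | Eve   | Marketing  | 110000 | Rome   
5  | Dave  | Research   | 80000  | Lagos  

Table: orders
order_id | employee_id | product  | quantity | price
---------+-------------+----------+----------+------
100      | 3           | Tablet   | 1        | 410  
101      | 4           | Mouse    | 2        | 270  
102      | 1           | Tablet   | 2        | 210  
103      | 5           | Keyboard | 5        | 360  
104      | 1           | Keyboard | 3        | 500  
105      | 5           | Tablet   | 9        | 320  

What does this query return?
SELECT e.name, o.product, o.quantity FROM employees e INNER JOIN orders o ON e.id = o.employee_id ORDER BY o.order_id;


Joining employees.id = orders.employee_id:
  employee Leo (id=3) -> order Tablet
  employee Eve (id=4) -> order Mouse
  employee Carol (id=1) -> order Tablet
  employee Dave (id=5) -> order Keyboard
  employee Carol (id=1) -> order Keyboard
  employee Dave (id=5) -> order Tablet


6 rows:
Leo, Tablet, 1
Eve, Mouse, 2
Carol, Tablet, 2
Dave, Keyboard, 5
Carol, Keyboard, 3
Dave, Tablet, 9


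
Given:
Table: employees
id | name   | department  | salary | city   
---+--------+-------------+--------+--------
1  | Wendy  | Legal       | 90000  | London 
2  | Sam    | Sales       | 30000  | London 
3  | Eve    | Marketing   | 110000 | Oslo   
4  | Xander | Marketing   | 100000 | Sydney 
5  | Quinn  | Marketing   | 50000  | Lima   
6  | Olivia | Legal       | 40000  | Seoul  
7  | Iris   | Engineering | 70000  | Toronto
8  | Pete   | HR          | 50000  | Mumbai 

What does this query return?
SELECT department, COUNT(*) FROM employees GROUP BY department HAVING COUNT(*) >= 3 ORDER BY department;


Groups with count >= 3:
  Marketing: 3 -> PASS
  Engineering: 1 -> filtered out
  HR: 1 -> filtered out
  Legal: 2 -> filtered out
  Sales: 1 -> filtered out


1 groups:
Marketing, 3


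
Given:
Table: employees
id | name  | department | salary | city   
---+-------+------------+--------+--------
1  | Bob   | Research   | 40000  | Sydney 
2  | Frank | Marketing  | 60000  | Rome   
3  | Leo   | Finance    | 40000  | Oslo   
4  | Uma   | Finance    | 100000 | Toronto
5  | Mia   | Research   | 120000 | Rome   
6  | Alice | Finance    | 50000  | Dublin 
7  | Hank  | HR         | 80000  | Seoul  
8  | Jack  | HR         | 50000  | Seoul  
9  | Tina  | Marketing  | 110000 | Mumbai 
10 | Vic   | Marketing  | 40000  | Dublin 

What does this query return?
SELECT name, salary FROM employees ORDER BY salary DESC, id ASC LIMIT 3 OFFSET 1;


Sort by salary DESC (id ASC tiebreak), then skip 1 and take 3
Rows 2 through 4

3 rows:
Tina, 110000
Uma, 100000
Hank, 80000


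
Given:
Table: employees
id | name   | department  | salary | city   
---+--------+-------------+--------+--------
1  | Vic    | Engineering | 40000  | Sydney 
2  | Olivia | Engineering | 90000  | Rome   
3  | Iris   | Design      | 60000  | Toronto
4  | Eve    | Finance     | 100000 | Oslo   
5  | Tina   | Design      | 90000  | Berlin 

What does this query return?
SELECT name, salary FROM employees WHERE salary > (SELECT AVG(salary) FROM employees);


Subquery: AVG(salary) = 76000.0
Filtering: salary > 76000.0
  Olivia (90000) -> MATCH
  Eve (100000) -> MATCH
  Tina (90000) -> MATCH


3 rows:
Olivia, 90000
Eve, 100000
Tina, 90000


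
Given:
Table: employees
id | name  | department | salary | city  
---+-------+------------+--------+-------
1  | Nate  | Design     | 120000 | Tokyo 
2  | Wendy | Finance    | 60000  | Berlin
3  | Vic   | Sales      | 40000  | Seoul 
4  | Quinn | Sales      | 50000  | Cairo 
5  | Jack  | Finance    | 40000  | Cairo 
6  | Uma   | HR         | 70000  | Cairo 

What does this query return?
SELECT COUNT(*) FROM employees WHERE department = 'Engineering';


Counting rows where department = 'Engineering'


0


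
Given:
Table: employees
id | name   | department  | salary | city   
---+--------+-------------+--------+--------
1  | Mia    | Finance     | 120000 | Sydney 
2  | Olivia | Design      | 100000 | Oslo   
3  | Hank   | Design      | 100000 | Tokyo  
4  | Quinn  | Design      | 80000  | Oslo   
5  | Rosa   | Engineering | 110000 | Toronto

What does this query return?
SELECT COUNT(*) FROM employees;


COUNT(*) counts all rows

5


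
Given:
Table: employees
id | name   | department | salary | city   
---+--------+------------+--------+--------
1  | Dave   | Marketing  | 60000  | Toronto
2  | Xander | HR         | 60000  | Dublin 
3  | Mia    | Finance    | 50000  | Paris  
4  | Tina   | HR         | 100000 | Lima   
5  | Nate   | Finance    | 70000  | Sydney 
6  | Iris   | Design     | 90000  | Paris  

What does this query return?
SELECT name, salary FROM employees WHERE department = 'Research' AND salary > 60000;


Filtering: department = 'Research' AND salary > 60000
Matching: 0 rows

Empty result set (0 rows)


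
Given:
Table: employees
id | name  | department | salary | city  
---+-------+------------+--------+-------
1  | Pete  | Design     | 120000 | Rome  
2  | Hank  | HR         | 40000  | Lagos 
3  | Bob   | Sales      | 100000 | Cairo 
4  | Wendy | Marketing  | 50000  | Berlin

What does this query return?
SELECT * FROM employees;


SELECT * returns all 4 rows with all columns

4 rows:
1, Pete, Design, 120000, Rome
2, Hank, HR, 40000, Lagos
3, Bob, Sales, 100000, Cairo
4, Wendy, Marketing, 50000, Berlin


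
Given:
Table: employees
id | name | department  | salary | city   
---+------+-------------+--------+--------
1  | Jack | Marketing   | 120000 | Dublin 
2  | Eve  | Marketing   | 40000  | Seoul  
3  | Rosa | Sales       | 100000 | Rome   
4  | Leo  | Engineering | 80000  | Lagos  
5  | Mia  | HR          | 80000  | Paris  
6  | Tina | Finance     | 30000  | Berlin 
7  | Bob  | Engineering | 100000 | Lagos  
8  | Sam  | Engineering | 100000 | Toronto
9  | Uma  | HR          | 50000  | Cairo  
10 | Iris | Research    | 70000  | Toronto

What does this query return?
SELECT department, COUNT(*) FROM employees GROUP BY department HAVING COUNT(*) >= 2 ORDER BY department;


Groups with count >= 2:
  Engineering: 3 -> PASS
  HR: 2 -> PASS
  Marketing: 2 -> PASS
  Finance: 1 -> filtered out
  Research: 1 -> filtered out
  Sales: 1 -> filtered out


3 groups:
Engineering, 3
HR, 2
Marketing, 2


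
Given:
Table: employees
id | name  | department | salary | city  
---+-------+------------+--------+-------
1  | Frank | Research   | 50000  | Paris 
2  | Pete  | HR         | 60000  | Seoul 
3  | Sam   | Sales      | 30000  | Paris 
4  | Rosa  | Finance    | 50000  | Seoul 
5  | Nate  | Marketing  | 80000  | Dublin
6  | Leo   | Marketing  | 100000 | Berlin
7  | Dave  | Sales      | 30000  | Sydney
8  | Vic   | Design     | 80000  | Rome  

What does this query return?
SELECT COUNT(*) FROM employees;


COUNT(*) counts all rows

8


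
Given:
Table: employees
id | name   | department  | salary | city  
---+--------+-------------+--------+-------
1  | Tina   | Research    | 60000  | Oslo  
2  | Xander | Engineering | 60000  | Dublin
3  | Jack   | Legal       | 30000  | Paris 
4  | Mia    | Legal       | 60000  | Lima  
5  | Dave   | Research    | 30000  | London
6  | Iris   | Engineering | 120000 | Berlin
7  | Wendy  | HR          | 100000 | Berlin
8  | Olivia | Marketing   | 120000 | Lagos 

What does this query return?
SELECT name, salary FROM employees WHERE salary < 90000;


Filtering: salary < 90000
Matching: 5 rows

5 rows:
Tina, 60000
Xander, 60000
Jack, 30000
Mia, 60000
Dave, 30000


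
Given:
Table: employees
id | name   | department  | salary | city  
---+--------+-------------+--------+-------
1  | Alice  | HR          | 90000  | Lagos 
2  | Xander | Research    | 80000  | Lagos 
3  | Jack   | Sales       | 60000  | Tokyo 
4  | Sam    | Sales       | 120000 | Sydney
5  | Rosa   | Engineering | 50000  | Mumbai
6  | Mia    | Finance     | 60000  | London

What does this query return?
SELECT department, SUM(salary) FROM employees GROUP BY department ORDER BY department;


Summing salary within each department:
  Engineering: 50000 = 50000
  Finance: 60000 = 60000
  HR: 90000 = 90000
  Research: 80000 = 80000
  Sales: 60000 + 120000 = 180000


5 groups:
Engineering, 50000
Finance, 60000
HR, 90000
Research, 80000
Sales, 180000


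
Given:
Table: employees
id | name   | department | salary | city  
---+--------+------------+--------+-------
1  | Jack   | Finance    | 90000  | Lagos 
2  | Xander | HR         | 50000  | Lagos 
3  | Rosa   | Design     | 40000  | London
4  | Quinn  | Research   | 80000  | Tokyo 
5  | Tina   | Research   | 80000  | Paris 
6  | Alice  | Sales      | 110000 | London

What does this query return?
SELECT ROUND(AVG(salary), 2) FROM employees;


SUM(salary) = 450000
COUNT = 6
ROUND(AVG, 2) = ROUND(450000 / 6, 2) = 75000.0

75000.0


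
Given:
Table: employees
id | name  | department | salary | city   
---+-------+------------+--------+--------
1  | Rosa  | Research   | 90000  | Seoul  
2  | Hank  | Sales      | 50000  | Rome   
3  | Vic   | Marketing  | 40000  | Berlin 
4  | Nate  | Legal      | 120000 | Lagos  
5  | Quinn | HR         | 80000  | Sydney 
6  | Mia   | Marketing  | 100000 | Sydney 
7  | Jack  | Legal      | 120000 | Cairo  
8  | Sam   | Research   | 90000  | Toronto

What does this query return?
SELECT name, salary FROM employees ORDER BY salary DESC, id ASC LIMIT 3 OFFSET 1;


Sort by salary DESC (id ASC tiebreak), then skip 1 and take 3
Rows 2 through 4

3 rows:
Jack, 120000
Mia, 100000
Rosa, 90000


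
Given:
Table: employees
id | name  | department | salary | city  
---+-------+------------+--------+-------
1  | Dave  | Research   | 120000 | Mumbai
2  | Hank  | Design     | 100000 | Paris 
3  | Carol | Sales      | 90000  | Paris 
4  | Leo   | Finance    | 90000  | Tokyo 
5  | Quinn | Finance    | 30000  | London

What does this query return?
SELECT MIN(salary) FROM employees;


Salaries: 120000, 100000, 90000, 90000, 30000
MIN = 30000

30000


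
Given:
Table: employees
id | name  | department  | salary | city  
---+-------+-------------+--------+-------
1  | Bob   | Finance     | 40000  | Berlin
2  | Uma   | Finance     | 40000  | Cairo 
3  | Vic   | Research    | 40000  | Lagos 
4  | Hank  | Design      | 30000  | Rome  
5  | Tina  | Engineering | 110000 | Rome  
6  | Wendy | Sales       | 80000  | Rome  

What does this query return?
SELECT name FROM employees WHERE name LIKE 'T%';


LIKE 'T%' matches names starting with 'T'
Matching: 1

1 rows:
Tina


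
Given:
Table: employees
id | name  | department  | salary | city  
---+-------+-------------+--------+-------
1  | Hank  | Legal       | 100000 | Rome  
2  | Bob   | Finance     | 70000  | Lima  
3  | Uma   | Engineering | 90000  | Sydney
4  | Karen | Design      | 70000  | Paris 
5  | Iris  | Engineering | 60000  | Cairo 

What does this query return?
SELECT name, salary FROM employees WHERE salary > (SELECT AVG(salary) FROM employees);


Subquery: AVG(salary) = 78000.0
Filtering: salary > 78000.0
  Hank (100000) -> MATCH
  Uma (90000) -> MATCH


2 rows:
Hank, 100000
Uma, 90000


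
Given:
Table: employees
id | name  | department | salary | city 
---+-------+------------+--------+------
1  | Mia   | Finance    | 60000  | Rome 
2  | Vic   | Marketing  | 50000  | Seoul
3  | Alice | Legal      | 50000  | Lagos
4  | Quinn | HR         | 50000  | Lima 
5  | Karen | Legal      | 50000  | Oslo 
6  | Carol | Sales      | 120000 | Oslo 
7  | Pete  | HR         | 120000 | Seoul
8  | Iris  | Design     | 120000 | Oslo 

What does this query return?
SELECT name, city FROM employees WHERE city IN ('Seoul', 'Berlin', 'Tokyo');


Filtering: city IN ('Seoul', 'Berlin', 'Tokyo')
Matching: 2 rows

2 rows:
Vic, Seoul
Pete, Seoul


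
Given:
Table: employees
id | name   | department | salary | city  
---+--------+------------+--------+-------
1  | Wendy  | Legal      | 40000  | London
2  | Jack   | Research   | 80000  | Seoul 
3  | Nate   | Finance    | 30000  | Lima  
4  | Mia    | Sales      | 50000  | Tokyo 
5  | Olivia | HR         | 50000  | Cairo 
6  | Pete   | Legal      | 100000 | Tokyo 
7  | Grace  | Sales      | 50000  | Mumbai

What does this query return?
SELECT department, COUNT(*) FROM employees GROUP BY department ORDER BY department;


Assigning each row to its department group:
  Wendy -> Legal
  Jack -> Research
  Nate -> Finance
  Mia -> Sales
  Olivia -> HR
  Pete -> Legal
  Grace -> Sales


5 groups:
Finance, 1
HR, 1
Legal, 2
Research, 1
Sales, 2


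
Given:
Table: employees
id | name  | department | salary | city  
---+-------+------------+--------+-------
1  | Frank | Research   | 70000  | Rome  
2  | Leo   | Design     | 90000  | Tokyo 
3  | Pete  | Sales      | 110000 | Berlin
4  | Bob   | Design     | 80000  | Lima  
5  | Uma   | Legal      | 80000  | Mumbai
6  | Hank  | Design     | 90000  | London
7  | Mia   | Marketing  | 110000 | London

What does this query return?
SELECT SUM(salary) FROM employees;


SUM(salary) = 70000 + 90000 + 110000 + 80000 + 80000 + 90000 + 110000 = 630000

630000


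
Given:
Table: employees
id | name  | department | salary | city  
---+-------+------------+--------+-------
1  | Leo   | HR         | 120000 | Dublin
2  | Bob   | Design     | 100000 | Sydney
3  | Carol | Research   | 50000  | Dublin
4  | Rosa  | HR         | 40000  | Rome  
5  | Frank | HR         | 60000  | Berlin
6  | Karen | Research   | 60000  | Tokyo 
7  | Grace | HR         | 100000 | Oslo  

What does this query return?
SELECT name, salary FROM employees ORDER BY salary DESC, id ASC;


Sorting by salary DESC, then id ASC for ties

7 rows:
Leo, 120000
Bob, 100000
Grace, 100000
Frank, 60000
Karen, 60000
Carol, 50000
Rosa, 40000


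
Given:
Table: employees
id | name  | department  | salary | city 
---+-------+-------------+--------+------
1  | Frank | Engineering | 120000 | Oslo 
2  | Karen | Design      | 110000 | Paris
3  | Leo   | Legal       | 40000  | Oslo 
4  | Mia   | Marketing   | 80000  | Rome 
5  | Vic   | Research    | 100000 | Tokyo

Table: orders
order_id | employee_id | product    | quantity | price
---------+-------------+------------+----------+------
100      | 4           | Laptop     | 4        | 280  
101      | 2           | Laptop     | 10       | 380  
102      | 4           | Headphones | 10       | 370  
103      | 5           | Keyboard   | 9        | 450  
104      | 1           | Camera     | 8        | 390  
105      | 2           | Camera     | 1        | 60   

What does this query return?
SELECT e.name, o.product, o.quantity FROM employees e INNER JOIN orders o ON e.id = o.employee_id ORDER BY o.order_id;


Joining employees.id = orders.employee_id:
  employee Mia (id=4) -> order Laptop
  employee Karen (id=2) -> order Laptop
  employee Mia (id=4) -> order Headphones
  employee Vic (id=5) -> order Keyboard
  employee Frank (id=1) -> order Camera
  employee Karen (id=2) -> order Camera


6 rows:
Mia, Laptop, 4
Karen, Laptop, 10
Mia, Headphones, 10
Vic, Keyboard, 9
Frank, Camera, 8
Karen, Camera, 1


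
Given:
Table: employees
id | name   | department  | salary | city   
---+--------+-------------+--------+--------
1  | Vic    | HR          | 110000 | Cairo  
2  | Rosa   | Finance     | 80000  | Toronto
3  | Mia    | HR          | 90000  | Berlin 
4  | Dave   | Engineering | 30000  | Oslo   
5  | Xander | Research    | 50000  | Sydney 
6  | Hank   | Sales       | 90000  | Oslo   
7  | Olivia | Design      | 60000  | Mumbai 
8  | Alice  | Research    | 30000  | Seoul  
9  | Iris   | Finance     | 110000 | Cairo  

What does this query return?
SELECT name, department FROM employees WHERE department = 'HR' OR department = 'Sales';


Filtering: department = 'HR' OR 'Sales'
Matching: 3 rows

3 rows:
Vic, HR
Mia, HR
Hank, Sales


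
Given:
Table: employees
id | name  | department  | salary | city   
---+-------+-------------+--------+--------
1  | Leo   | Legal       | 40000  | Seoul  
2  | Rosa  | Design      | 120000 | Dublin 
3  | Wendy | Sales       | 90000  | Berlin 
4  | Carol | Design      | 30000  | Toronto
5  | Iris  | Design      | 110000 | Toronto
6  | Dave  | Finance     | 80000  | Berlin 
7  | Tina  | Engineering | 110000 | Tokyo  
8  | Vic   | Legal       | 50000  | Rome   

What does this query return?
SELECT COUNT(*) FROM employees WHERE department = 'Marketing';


Counting rows where department = 'Marketing'


0


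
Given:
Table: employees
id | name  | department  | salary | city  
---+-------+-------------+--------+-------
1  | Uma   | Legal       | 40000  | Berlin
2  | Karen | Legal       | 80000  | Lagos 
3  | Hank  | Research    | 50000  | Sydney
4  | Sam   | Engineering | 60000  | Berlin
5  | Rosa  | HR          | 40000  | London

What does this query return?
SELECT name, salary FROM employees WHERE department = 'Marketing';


Filtering: department = 'Marketing'
Matching rows: 0

Empty result set (0 rows)


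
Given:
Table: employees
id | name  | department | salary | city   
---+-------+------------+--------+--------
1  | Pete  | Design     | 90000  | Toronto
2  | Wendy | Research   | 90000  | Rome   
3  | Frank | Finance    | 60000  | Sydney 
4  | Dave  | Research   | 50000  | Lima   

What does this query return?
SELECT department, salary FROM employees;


Projecting columns: department, salary

4 rows:
Design, 90000
Research, 90000
Finance, 60000
Research, 50000


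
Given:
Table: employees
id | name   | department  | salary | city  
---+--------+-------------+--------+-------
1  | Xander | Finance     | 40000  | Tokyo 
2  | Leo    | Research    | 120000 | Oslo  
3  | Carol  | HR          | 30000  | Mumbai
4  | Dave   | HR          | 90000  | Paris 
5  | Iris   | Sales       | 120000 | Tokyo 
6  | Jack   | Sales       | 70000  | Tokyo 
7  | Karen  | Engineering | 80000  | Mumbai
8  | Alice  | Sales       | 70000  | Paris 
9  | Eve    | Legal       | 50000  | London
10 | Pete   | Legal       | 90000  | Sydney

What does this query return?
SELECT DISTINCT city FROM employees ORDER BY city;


All 'city' values (row order): Tokyo, Oslo, Mumbai, Paris, Tokyo, Tokyo, Mumbai, Paris, London, Sydney
Removing duplicates leaves 6 unique value(s).

6 values:
London
Mumbai
Oslo
Paris
Sydney
Tokyo


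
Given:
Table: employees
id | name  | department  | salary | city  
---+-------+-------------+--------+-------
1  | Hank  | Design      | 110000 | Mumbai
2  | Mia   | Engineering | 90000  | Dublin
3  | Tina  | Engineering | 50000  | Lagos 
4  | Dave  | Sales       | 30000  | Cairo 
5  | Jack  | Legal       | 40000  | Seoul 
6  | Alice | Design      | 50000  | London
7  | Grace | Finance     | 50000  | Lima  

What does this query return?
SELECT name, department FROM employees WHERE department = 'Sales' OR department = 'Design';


Filtering: department = 'Sales' OR 'Design'
Matching: 3 rows

3 rows:
Hank, Design
Dave, Sales
Alice, Design


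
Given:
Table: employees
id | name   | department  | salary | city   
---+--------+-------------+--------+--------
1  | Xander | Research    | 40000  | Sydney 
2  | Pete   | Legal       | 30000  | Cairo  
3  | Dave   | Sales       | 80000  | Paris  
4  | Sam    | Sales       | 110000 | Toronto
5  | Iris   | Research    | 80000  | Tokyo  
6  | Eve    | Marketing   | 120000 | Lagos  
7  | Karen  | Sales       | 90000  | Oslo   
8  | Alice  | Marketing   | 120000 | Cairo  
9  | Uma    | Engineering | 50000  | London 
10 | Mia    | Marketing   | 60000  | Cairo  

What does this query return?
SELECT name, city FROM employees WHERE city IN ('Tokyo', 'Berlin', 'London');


Filtering: city IN ('Tokyo', 'Berlin', 'London')
Matching: 2 rows

2 rows:
Iris, Tokyo
Uma, London


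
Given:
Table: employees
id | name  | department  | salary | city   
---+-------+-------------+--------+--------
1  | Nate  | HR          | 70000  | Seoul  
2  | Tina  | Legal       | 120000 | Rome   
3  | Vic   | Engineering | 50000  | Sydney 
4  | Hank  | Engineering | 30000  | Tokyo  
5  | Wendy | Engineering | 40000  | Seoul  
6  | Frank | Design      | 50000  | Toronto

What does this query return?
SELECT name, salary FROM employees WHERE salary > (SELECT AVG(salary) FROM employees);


Subquery: AVG(salary) = 60000.0
Filtering: salary > 60000.0
  Nate (70000) -> MATCH
  Tina (120000) -> MATCH


2 rows:
Nate, 70000
Tina, 120000


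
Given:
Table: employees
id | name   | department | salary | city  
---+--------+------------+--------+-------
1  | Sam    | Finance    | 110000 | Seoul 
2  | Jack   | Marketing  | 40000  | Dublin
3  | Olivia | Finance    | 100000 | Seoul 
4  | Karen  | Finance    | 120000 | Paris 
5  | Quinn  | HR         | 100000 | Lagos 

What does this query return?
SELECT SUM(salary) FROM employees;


SUM(salary) = 110000 + 40000 + 100000 + 120000 + 100000 = 470000

470000


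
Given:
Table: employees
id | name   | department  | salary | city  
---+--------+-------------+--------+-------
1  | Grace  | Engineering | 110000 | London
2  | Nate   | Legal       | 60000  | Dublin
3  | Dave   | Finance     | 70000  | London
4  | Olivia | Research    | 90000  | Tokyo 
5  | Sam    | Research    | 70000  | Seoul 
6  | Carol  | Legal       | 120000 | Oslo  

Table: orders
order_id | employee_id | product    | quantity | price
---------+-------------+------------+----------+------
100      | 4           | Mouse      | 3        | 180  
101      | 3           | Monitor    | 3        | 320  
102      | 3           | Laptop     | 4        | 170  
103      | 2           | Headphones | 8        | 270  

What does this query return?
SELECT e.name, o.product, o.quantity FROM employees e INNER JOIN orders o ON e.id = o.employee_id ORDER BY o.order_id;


Joining employees.id = orders.employee_id:
  employee Olivia (id=4) -> order Mouse
  employee Dave (id=3) -> order Monitor
  employee Dave (id=3) -> order Laptop
  employee Nate (id=2) -> order Headphones


4 rows:
Olivia, Mouse, 3
Dave, Monitor, 3
Dave, Laptop, 4
Nate, Headphones, 8


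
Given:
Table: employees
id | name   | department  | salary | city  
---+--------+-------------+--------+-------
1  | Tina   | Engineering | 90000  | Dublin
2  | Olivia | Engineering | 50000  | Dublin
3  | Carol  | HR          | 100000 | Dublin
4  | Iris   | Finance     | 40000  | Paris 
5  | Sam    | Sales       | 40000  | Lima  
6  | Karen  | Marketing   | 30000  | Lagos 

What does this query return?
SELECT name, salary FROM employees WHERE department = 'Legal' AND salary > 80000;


Filtering: department = 'Legal' AND salary > 80000
Matching: 0 rows

Empty result set (0 rows)


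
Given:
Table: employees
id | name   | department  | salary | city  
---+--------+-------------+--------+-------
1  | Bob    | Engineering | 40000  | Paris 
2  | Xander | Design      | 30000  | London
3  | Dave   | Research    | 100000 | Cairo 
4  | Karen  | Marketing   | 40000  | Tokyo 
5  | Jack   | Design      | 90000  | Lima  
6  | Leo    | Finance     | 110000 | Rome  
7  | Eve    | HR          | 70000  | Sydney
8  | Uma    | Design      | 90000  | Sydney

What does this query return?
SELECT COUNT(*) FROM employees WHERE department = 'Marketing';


Counting rows where department = 'Marketing'
  Karen -> MATCH


1


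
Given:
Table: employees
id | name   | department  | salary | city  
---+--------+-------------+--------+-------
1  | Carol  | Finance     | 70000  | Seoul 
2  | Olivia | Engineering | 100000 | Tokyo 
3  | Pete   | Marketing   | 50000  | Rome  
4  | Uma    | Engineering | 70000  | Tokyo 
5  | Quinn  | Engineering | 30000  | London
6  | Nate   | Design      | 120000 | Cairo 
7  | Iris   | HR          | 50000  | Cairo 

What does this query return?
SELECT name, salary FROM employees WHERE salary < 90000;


Filtering: salary < 90000
Matching: 5 rows

5 rows:
Carol, 70000
Pete, 50000
Uma, 70000
Quinn, 30000
Iris, 50000


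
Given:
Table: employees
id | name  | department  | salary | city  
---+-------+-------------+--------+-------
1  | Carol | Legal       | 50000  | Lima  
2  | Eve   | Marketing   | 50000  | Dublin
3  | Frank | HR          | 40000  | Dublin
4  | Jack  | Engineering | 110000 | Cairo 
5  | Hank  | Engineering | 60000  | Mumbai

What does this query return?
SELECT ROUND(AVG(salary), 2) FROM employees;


SUM(salary) = 310000
COUNT = 5
ROUND(AVG, 2) = ROUND(310000 / 5, 2) = 62000.0

62000.0


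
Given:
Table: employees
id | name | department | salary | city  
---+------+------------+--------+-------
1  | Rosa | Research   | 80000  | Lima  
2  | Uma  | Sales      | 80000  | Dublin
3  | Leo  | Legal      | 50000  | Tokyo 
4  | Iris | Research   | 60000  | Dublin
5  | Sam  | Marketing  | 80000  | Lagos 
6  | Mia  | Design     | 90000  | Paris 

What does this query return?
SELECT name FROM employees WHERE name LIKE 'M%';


LIKE 'M%' matches names starting with 'M'
Matching: 1

1 rows:
Mia


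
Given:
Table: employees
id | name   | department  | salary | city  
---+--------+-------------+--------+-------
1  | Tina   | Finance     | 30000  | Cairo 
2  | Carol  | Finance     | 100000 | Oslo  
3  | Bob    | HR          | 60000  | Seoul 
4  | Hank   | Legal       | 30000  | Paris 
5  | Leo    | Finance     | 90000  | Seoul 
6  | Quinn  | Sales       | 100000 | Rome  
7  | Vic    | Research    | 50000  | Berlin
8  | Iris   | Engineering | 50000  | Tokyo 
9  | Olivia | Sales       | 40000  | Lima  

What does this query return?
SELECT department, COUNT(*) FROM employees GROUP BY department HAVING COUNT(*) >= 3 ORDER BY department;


Groups with count >= 3:
  Finance: 3 -> PASS
  Engineering: 1 -> filtered out
  HR: 1 -> filtered out
  Legal: 1 -> filtered out
  Research: 1 -> filtered out
  Sales: 2 -> filtered out


1 groups:
Finance, 3


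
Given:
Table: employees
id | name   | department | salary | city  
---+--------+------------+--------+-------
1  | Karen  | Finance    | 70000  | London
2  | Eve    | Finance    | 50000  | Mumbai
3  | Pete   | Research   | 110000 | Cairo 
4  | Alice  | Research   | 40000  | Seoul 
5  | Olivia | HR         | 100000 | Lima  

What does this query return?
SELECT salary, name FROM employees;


Projecting columns: salary, name

5 rows:
70000, Karen
50000, Eve
110000, Pete
40000, Alice
100000, Olivia


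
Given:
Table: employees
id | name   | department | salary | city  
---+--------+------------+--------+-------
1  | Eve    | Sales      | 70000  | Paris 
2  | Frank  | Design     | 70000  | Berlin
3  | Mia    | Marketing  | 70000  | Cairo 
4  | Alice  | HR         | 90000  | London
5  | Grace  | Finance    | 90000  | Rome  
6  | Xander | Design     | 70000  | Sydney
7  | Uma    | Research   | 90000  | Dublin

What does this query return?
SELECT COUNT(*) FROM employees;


COUNT(*) counts all rows

7


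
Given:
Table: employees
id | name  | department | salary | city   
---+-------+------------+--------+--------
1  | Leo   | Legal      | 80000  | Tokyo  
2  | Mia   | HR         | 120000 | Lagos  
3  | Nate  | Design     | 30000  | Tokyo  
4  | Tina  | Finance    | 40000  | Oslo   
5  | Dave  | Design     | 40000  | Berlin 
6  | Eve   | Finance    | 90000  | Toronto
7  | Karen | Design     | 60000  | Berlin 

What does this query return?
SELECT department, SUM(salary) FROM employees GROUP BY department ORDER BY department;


Summing salary within each department:
  Design: 30000 + 40000 + 60000 = 130000
  Finance: 40000 + 90000 = 130000
  HR: 120000 = 120000
  Legal: 80000 = 80000


4 groups:
Design, 130000
Finance, 130000
HR, 120000
Legal, 80000


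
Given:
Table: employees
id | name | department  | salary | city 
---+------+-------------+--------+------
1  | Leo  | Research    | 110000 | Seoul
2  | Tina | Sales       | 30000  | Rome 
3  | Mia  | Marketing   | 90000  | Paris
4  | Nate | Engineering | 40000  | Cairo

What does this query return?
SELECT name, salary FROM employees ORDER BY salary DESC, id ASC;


Sorting by salary DESC, then id ASC for ties

4 rows:
Leo, 110000
Mia, 90000
Nate, 40000
Tina, 30000


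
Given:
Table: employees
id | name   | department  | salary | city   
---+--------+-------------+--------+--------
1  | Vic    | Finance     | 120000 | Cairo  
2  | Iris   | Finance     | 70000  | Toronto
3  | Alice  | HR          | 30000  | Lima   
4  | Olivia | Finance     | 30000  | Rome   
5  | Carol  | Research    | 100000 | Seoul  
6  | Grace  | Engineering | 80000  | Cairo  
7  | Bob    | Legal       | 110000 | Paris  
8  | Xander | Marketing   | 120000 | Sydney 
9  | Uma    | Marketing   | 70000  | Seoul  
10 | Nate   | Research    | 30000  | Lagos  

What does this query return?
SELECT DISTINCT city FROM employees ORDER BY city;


All 'city' values (row order): Cairo, Toronto, Lima, Rome, Seoul, Cairo, Paris, Sydney, Seoul, Lagos
Removing duplicates leaves 8 unique value(s).

8 values:
Cairo
Lagos
Lima
Paris
Rome
Seoul
Sydney
Toronto


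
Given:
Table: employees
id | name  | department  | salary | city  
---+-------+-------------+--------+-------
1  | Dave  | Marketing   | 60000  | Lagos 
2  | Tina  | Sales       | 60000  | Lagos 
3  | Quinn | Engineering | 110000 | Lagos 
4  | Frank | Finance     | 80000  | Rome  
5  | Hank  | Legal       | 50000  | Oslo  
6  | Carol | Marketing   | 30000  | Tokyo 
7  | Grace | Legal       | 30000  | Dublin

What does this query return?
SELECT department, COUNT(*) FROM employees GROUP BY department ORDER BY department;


Assigning each row to its department group:
  Dave -> Marketing
  Tina -> Sales
  Quinn -> Engineering
  Frank -> Finance
  Hank -> Legal
  Carol -> Marketing
  Grace -> Legal


5 groups:
Engineering, 1
Finance, 1
Legal, 2
Marketing, 2
Sales, 1


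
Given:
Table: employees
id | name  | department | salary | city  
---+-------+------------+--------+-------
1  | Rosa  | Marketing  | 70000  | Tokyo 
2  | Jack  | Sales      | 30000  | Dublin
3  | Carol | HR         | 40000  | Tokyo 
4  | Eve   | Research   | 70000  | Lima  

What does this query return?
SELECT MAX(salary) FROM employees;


Salaries: 70000, 30000, 40000, 70000
MAX = 70000

70000


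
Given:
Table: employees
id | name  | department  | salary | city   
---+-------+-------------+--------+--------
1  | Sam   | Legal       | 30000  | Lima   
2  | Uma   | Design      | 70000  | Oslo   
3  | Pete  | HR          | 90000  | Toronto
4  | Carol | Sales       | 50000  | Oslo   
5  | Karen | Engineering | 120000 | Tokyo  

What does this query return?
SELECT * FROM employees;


SELECT * returns all 5 rows with all columns

5 rows:
1, Sam, Legal, 30000, Lima
2, Uma, Design, 70000, Oslo
3, Pete, HR, 90000, Toronto
4, Carol, Sales, 50000, Oslo
5, Karen, Engineering, 120000, Tokyo


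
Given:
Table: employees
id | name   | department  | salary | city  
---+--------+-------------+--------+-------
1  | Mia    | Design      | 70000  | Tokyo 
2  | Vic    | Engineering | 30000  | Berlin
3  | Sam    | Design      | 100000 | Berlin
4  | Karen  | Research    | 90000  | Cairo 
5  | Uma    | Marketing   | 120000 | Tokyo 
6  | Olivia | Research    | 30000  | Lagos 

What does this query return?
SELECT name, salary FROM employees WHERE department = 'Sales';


Filtering: department = 'Sales'
Matching rows: 0

Empty result set (0 rows)
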